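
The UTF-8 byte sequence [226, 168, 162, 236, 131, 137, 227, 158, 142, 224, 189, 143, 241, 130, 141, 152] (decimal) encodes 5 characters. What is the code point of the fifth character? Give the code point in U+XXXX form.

Offset 0: leading byte 0xE2 = 11100010 → 3-byte char #1 = E2 A8 A2.
Offset 3: leading byte 0xEC = 11101100 → 3-byte char #2 = EC 83 89.
Offset 6: leading byte 0xE3 = 11100011 → 3-byte char #3 = E3 9E 8E.
Offset 9: leading byte 0xE0 = 11100000 → 3-byte char #4 = E0 BD 8F.
Offset 12: leading byte 0xF1 = 11110001 → 4-byte char #5 = F1 82 8D 98.
Leading byte 0xF1 = 11110001 matches 11110xxx → 4-byte sequence.
Byte 1: 0xF1 = 11110001, payload 001 (3 bits).
Byte 2: 0x82 = 10000010 (10xxxxxx ✓), payload 000010.
Byte 3: 0x8D = 10001101 (10xxxxxx ✓), payload 001101.
Byte 4: 0x98 = 10011000 (10xxxxxx ✓), payload 011000.
Concatenate: 001000010001101011000 = 0x42358 (21 bits → U+42358).

U+42358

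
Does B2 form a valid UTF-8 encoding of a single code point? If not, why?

invalid (continuation byte with no leading byte)

Byte 0xB2 = 10110010 has the form 10xxxxxx — a continuation byte — but there is no preceding leading byte.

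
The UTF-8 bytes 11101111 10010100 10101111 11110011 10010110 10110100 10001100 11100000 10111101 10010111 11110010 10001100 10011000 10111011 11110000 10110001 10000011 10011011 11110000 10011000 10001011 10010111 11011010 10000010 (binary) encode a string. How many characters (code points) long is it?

7

Byte at offset 0: 0xEF = 11101111 → 3-byte char (#1). Advance 3.
Byte at offset 3: 0xF3 = 11110011 → 4-byte char (#2). Advance 4.
Byte at offset 7: 0xE0 = 11100000 → 3-byte char (#3). Advance 3.
Byte at offset 10: 0xF2 = 11110010 → 4-byte char (#4). Advance 4.
Byte at offset 14: 0xF0 = 11110000 → 4-byte char (#5). Advance 4.
Byte at offset 18: 0xF0 = 11110000 → 4-byte char (#6). Advance 4.
Byte at offset 22: 0xDA = 11011010 → 2-byte char (#7). Advance 2.
Reached end at offset 24 after 7 code points.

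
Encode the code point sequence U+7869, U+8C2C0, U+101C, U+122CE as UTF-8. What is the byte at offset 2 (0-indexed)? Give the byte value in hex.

U+7869 → 3-byte form E7 A1 A9 at offsets 0–2.
Offset 2 falls in char 1's range; it's byte 3 of E7 A1 A9 = 0xA9.

0xA9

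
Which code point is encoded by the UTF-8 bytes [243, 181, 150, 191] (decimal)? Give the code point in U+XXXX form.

U+F55BF

Leading byte 0xF3 = 11110011 matches 11110xxx → 4-byte sequence.
Byte 1: 0xF3 = 11110011, payload 011 (3 bits).
Byte 2: 0xB5 = 10110101 (10xxxxxx ✓), payload 110101.
Byte 3: 0x96 = 10010110 (10xxxxxx ✓), payload 010110.
Byte 4: 0xBF = 10111111 (10xxxxxx ✓), payload 111111.
Concatenate: 011110101010110111111 = 0xF55BF (21 bits → U+F55BF).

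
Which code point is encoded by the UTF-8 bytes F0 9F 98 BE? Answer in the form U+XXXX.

Leading byte 0xF0 = 11110000 matches 11110xxx → 4-byte sequence.
Byte 1: 0xF0 = 11110000, payload 000 (3 bits).
Byte 2: 0x9F = 10011111 (10xxxxxx ✓), payload 011111.
Byte 3: 0x98 = 10011000 (10xxxxxx ✓), payload 011000.
Byte 4: 0xBE = 10111110 (10xxxxxx ✓), payload 111110.
Concatenate: 000011111011000111110 = 0x1F63E (21 bits → U+1F63E).

U+1F63E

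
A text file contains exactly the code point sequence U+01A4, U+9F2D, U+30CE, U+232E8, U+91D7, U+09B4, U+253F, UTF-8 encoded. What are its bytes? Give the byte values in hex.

C6 A4 E9 BC AD E3 83 8E F0 A3 8B A8 E9 87 97 E0 A6 B4 E2 94 BF

U+01A4: 2-byte form → C6 A4.
U+9F2D: 3-byte form → E9 BC AD.
U+30CE: 3-byte form → E3 83 8E.
U+232E8: 4-byte form → F0 A3 8B A8.
U+91D7: 3-byte form → E9 87 97.
U+09B4: 3-byte form → E0 A6 B4.
U+253F: 3-byte form → E2 94 BF.
Concatenated (21 bytes): C6 A4 E9 BC AD E3 83 8E F0 A3 8B A8 E9 87 97 E0 A6 B4 E2 94 BF.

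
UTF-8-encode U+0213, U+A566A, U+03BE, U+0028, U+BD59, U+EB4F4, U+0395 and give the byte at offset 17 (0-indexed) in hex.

0x95

U+0213 → 2-byte form C8 93 at offsets 0–1.
U+A566A → 4-byte form F2 A5 99 AA at offsets 2–5.
U+03BE → 2-byte form CE BE at offsets 6–7.
U+0028 → 1-byte form 28 at offsets 8–8.
U+BD59 → 3-byte form EB B5 99 at offsets 9–11.
U+EB4F4 → 4-byte form F3 AB 93 B4 at offsets 12–15.
U+0395 → 2-byte form CE 95 at offsets 16–17.
Offset 17 falls in char 7's range; it's byte 2 of CE 95 = 0x95.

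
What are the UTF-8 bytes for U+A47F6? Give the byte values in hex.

F2 A4 9F B6

U+A47F6 = 0xA47F6 = 673782 decimal. In range U+10000–U+10FFFF → 4-byte form: 11110xxx 10xxxxxx 10xxxxxx 10xxxxxx.
Binary (21 bits): 010100100011111110110.
Split 3+6+6+6: 010 | 100100 | 011111 | 110110.
Byte 1: 11110010 = 0xF2.
Byte 2: 10100100 = 0xA4.
Byte 3: 10011111 = 0x9F.
Byte 4: 10110110 = 0xB6.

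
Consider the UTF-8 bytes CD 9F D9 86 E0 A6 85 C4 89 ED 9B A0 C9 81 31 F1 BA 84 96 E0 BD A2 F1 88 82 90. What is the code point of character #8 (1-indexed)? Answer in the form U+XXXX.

Offset 0: leading byte 0xCD = 11001101 → 2-byte char #1 = CD 9F.
Offset 2: leading byte 0xD9 = 11011001 → 2-byte char #2 = D9 86.
Offset 4: leading byte 0xE0 = 11100000 → 3-byte char #3 = E0 A6 85.
Offset 7: leading byte 0xC4 = 11000100 → 2-byte char #4 = C4 89.
Offset 9: leading byte 0xED = 11101101 → 3-byte char #5 = ED 9B A0.
Offset 12: leading byte 0xC9 = 11001001 → 2-byte char #6 = C9 81.
Offset 14: leading byte 0x31 = 00110001 → 1-byte char #7 = 31.
Offset 15: leading byte 0xF1 = 11110001 → 4-byte char #8 = F1 BA 84 96.
Leading byte 0xF1 = 11110001 matches 11110xxx → 4-byte sequence.
Byte 1: 0xF1 = 11110001, payload 001 (3 bits).
Byte 2: 0xBA = 10111010 (10xxxxxx ✓), payload 111010.
Byte 3: 0x84 = 10000100 (10xxxxxx ✓), payload 000100.
Byte 4: 0x96 = 10010110 (10xxxxxx ✓), payload 010110.
Concatenate: 001111010000100010110 = 0x7A116 (21 bits → U+7A116).

U+7A116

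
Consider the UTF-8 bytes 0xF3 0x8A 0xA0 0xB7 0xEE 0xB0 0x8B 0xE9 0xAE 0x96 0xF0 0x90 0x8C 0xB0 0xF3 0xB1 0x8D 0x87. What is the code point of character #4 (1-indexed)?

U+10330

Offset 0: leading byte 0xF3 = 11110011 → 4-byte char #1 = F3 8A A0 B7.
Offset 4: leading byte 0xEE = 11101110 → 3-byte char #2 = EE B0 8B.
Offset 7: leading byte 0xE9 = 11101001 → 3-byte char #3 = E9 AE 96.
Offset 10: leading byte 0xF0 = 11110000 → 4-byte char #4 = F0 90 8C B0.
Leading byte 0xF0 = 11110000 matches 11110xxx → 4-byte sequence.
Byte 1: 0xF0 = 11110000, payload 000 (3 bits).
Byte 2: 0x90 = 10010000 (10xxxxxx ✓), payload 010000.
Byte 3: 0x8C = 10001100 (10xxxxxx ✓), payload 001100.
Byte 4: 0xB0 = 10110000 (10xxxxxx ✓), payload 110000.
Concatenate: 000010000001100110000 = 0x10330 (21 bits → U+10330).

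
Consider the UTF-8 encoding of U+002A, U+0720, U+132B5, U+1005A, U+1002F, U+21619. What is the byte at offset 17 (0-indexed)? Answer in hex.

0x98

U+002A → 1-byte form 2A at offsets 0–0.
U+0720 → 2-byte form DC A0 at offsets 1–2.
U+132B5 → 4-byte form F0 93 8A B5 at offsets 3–6.
U+1005A → 4-byte form F0 90 81 9A at offsets 7–10.
U+1002F → 4-byte form F0 90 80 AF at offsets 11–14.
U+21619 → 4-byte form F0 A1 98 99 at offsets 15–18.
Offset 17 falls in char 6's range; it's byte 3 of F0 A1 98 99 = 0x98.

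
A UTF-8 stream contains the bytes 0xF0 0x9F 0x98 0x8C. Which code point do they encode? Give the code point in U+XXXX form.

Leading byte 0xF0 = 11110000 matches 11110xxx → 4-byte sequence.
Byte 1: 0xF0 = 11110000, payload 000 (3 bits).
Byte 2: 0x9F = 10011111 (10xxxxxx ✓), payload 011111.
Byte 3: 0x98 = 10011000 (10xxxxxx ✓), payload 011000.
Byte 4: 0x8C = 10001100 (10xxxxxx ✓), payload 001100.
Concatenate: 000011111011000001100 = 0x1F60C (21 bits → U+1F60C).

U+1F60C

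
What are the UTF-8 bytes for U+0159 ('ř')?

U+0159 = 0x159 = 345 decimal. In range U+0080–U+07FF → 2-byte form: 110xxxxx 10xxxxxx.
Binary (11 bits): 00101011001.
Split 5+6: 00101 | 011001.
Byte 1: 11000101 = 0xC5.
Byte 2: 10011001 = 0x99.

C5 99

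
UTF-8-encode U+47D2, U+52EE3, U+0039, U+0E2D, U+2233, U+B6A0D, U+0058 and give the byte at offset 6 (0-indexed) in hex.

U+47D2 → 3-byte form E4 9F 92 at offsets 0–2.
U+52EE3 → 4-byte form F1 92 BB A3 at offsets 3–6.
Offset 6 falls in char 2's range; it's byte 4 of F1 92 BB A3 = 0xA3.

0xA3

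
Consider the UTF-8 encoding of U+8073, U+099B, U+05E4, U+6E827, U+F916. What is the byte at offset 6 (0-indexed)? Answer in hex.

U+8073 → 3-byte form E8 81 B3 at offsets 0–2.
U+099B → 3-byte form E0 A6 9B at offsets 3–5.
U+05E4 → 2-byte form D7 A4 at offsets 6–7.
Offset 6 falls in char 3's range; it's byte 1 of D7 A4 = 0xD7.

0xD7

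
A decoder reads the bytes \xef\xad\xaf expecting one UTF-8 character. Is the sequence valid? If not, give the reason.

Leading byte 0xEF = 11101111 → 3-byte form.
Continuation bytes 0xAD=10101101, 0xAF=10101111 all match 10xxxxxx.
Decoded value 0xFB6F is ≥ 0x800 (shortest form) and not a surrogate.

valid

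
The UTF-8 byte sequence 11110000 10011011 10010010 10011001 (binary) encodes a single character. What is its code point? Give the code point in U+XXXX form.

U+1B499

Leading byte 0xF0 = 11110000 matches 11110xxx → 4-byte sequence.
Byte 1: 0xF0 = 11110000, payload 000 (3 bits).
Byte 2: 0x9B = 10011011 (10xxxxxx ✓), payload 011011.
Byte 3: 0x92 = 10010010 (10xxxxxx ✓), payload 010010.
Byte 4: 0x99 = 10011001 (10xxxxxx ✓), payload 011001.
Concatenate: 000011011010010011001 = 0x1B499 (21 bits → U+1B499).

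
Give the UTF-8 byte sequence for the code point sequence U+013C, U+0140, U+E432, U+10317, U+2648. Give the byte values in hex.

U+013C: 2-byte form → C4 BC.
U+0140: 2-byte form → C5 80.
U+E432: 3-byte form → EE 90 B2.
U+10317: 4-byte form → F0 90 8C 97.
U+2648: 3-byte form → E2 99 88.
Concatenated (14 bytes): C4 BC C5 80 EE 90 B2 F0 90 8C 97 E2 99 88.

C4 BC C5 80 EE 90 B2 F0 90 8C 97 E2 99 88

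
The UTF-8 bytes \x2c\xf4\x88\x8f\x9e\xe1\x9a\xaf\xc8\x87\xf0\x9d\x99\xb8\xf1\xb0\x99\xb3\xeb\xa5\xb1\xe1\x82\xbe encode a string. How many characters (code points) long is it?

8

Byte at offset 0: 0x2C = 00101100 → 1-byte char (#1). Advance 1.
Byte at offset 1: 0xF4 = 11110100 → 4-byte char (#2). Advance 4.
Byte at offset 5: 0xE1 = 11100001 → 3-byte char (#3). Advance 3.
Byte at offset 8: 0xC8 = 11001000 → 2-byte char (#4). Advance 2.
Byte at offset 10: 0xF0 = 11110000 → 4-byte char (#5). Advance 4.
Byte at offset 14: 0xF1 = 11110001 → 4-byte char (#6). Advance 4.
Byte at offset 18: 0xEB = 11101011 → 3-byte char (#7). Advance 3.
Byte at offset 21: 0xE1 = 11100001 → 3-byte char (#8). Advance 3.
Reached end at offset 24 after 8 code points.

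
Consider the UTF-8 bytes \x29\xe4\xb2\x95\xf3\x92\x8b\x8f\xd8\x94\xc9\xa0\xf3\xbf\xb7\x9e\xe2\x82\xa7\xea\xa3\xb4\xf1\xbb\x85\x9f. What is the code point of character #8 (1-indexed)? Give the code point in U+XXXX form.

Offset 0: leading byte 0x29 = 00101001 → 1-byte char #1 = 29.
Offset 1: leading byte 0xE4 = 11100100 → 3-byte char #2 = E4 B2 95.
Offset 4: leading byte 0xF3 = 11110011 → 4-byte char #3 = F3 92 8B 8F.
Offset 8: leading byte 0xD8 = 11011000 → 2-byte char #4 = D8 94.
Offset 10: leading byte 0xC9 = 11001001 → 2-byte char #5 = C9 A0.
Offset 12: leading byte 0xF3 = 11110011 → 4-byte char #6 = F3 BF B7 9E.
Offset 16: leading byte 0xE2 = 11100010 → 3-byte char #7 = E2 82 A7.
Offset 19: leading byte 0xEA = 11101010 → 3-byte char #8 = EA A3 B4.
Leading byte 0xEA = 11101010 matches 1110xxxx → 3-byte sequence.
Byte 1: 0xEA = 11101010, payload 1010 (4 bits).
Byte 2: 0xA3 = 10100011 (10xxxxxx ✓), payload 100011.
Byte 3: 0xB4 = 10110100 (10xxxxxx ✓), payload 110100.
Concatenate: 1010100011110100 = 0xA8F4 (16 bits → U+A8F4).

U+A8F4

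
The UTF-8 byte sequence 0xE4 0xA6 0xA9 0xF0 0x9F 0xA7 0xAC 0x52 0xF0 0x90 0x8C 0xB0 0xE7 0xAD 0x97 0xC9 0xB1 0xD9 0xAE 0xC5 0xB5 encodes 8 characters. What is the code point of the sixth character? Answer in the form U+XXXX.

U+0271

Offset 0: leading byte 0xE4 = 11100100 → 3-byte char #1 = E4 A6 A9.
Offset 3: leading byte 0xF0 = 11110000 → 4-byte char #2 = F0 9F A7 AC.
Offset 7: leading byte 0x52 = 01010010 → 1-byte char #3 = 52.
Offset 8: leading byte 0xF0 = 11110000 → 4-byte char #4 = F0 90 8C B0.
Offset 12: leading byte 0xE7 = 11100111 → 3-byte char #5 = E7 AD 97.
Offset 15: leading byte 0xC9 = 11001001 → 2-byte char #6 = C9 B1.
Leading byte 0xC9 = 11001001 matches 110xxxxx → 2-byte sequence.
Byte 1: 0xC9 = 11001001, payload 01001 (5 bits).
Byte 2: 0xB1 = 10110001 (10xxxxxx ✓), payload 110001.
Concatenate: 01001110001 = 0x271 (11 bits → U+0271).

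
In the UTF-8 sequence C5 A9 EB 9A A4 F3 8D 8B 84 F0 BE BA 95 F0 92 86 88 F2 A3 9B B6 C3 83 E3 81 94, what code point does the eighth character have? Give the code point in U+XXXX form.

U+3054

Offset 0: leading byte 0xC5 = 11000101 → 2-byte char #1 = C5 A9.
Offset 2: leading byte 0xEB = 11101011 → 3-byte char #2 = EB 9A A4.
Offset 5: leading byte 0xF3 = 11110011 → 4-byte char #3 = F3 8D 8B 84.
Offset 9: leading byte 0xF0 = 11110000 → 4-byte char #4 = F0 BE BA 95.
Offset 13: leading byte 0xF0 = 11110000 → 4-byte char #5 = F0 92 86 88.
Offset 17: leading byte 0xF2 = 11110010 → 4-byte char #6 = F2 A3 9B B6.
Offset 21: leading byte 0xC3 = 11000011 → 2-byte char #7 = C3 83.
Offset 23: leading byte 0xE3 = 11100011 → 3-byte char #8 = E3 81 94.
Leading byte 0xE3 = 11100011 matches 1110xxxx → 3-byte sequence.
Byte 1: 0xE3 = 11100011, payload 0011 (4 bits).
Byte 2: 0x81 = 10000001 (10xxxxxx ✓), payload 000001.
Byte 3: 0x94 = 10010100 (10xxxxxx ✓), payload 010100.
Concatenate: 0011000001010100 = 0x3054 (16 bits → U+3054).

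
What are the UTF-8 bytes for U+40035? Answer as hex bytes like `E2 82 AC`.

U+40035 = 0x40035 = 262197 decimal. In range U+10000–U+10FFFF → 4-byte form: 11110xxx 10xxxxxx 10xxxxxx 10xxxxxx.
Binary (21 bits): 001000000000000110101.
Split 3+6+6+6: 001 | 000000 | 000000 | 110101.
Byte 1: 11110001 = 0xF1.
Byte 2: 10000000 = 0x80.
Byte 3: 10000000 = 0x80.
Byte 4: 10110101 = 0xB5.

F1 80 80 B5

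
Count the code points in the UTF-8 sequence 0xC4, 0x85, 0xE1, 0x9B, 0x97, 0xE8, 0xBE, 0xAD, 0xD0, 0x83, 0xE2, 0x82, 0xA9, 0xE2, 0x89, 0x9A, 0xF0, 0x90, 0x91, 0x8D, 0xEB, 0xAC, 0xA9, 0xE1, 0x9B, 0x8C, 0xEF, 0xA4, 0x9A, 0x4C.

11

Byte at offset 0: 0xC4 = 11000100 → 2-byte char (#1). Advance 2.
Byte at offset 2: 0xE1 = 11100001 → 3-byte char (#2). Advance 3.
Byte at offset 5: 0xE8 = 11101000 → 3-byte char (#3). Advance 3.
Byte at offset 8: 0xD0 = 11010000 → 2-byte char (#4). Advance 2.
Byte at offset 10: 0xE2 = 11100010 → 3-byte char (#5). Advance 3.
Byte at offset 13: 0xE2 = 11100010 → 3-byte char (#6). Advance 3.
Byte at offset 16: 0xF0 = 11110000 → 4-byte char (#7). Advance 4.
Byte at offset 20: 0xEB = 11101011 → 3-byte char (#8). Advance 3.
Byte at offset 23: 0xE1 = 11100001 → 3-byte char (#9). Advance 3.
Byte at offset 26: 0xEF = 11101111 → 3-byte char (#10). Advance 3.
Byte at offset 29: 0x4C = 01001100 → 1-byte char (#11). Advance 1.
Reached end at offset 30 after 11 code points.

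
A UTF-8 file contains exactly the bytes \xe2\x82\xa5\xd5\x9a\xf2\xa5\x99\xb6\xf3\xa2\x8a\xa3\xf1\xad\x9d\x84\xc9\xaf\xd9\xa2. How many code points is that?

7

Byte at offset 0: 0xE2 = 11100010 → 3-byte char (#1). Advance 3.
Byte at offset 3: 0xD5 = 11010101 → 2-byte char (#2). Advance 2.
Byte at offset 5: 0xF2 = 11110010 → 4-byte char (#3). Advance 4.
Byte at offset 9: 0xF3 = 11110011 → 4-byte char (#4). Advance 4.
Byte at offset 13: 0xF1 = 11110001 → 4-byte char (#5). Advance 4.
Byte at offset 17: 0xC9 = 11001001 → 2-byte char (#6). Advance 2.
Byte at offset 19: 0xD9 = 11011001 → 2-byte char (#7). Advance 2.
Reached end at offset 21 after 7 code points.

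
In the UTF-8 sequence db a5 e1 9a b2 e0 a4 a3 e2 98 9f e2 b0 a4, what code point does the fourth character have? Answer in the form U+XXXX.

U+261F

Offset 0: leading byte 0xDB = 11011011 → 2-byte char #1 = DB A5.
Offset 2: leading byte 0xE1 = 11100001 → 3-byte char #2 = E1 9A B2.
Offset 5: leading byte 0xE0 = 11100000 → 3-byte char #3 = E0 A4 A3.
Offset 8: leading byte 0xE2 = 11100010 → 3-byte char #4 = E2 98 9F.
Leading byte 0xE2 = 11100010 matches 1110xxxx → 3-byte sequence.
Byte 1: 0xE2 = 11100010, payload 0010 (4 bits).
Byte 2: 0x98 = 10011000 (10xxxxxx ✓), payload 011000.
Byte 3: 0x9F = 10011111 (10xxxxxx ✓), payload 011111.
Concatenate: 0010011000011111 = 0x261F (16 bits → U+261F).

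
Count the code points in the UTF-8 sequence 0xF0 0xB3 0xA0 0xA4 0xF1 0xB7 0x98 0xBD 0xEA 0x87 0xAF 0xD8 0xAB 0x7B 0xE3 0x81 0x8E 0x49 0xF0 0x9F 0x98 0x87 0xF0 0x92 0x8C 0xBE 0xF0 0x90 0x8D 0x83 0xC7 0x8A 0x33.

Byte at offset 0: 0xF0 = 11110000 → 4-byte char (#1). Advance 4.
Byte at offset 4: 0xF1 = 11110001 → 4-byte char (#2). Advance 4.
Byte at offset 8: 0xEA = 11101010 → 3-byte char (#3). Advance 3.
Byte at offset 11: 0xD8 = 11011000 → 2-byte char (#4). Advance 2.
Byte at offset 13: 0x7B = 01111011 → 1-byte char (#5). Advance 1.
Byte at offset 14: 0xE3 = 11100011 → 3-byte char (#6). Advance 3.
Byte at offset 17: 0x49 = 01001001 → 1-byte char (#7). Advance 1.
Byte at offset 18: 0xF0 = 11110000 → 4-byte char (#8). Advance 4.
Byte at offset 22: 0xF0 = 11110000 → 4-byte char (#9). Advance 4.
Byte at offset 26: 0xF0 = 11110000 → 4-byte char (#10). Advance 4.
Byte at offset 30: 0xC7 = 11000111 → 2-byte char (#11). Advance 2.
Byte at offset 32: 0x33 = 00110011 → 1-byte char (#12). Advance 1.
Reached end at offset 33 after 12 code points.

12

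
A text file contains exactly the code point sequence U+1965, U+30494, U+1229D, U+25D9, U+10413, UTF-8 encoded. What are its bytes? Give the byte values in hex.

U+1965: 3-byte form → E1 A5 A5.
U+30494: 4-byte form → F0 B0 92 94.
U+1229D: 4-byte form → F0 92 8A 9D.
U+25D9: 3-byte form → E2 97 99.
U+10413: 4-byte form → F0 90 90 93.
Concatenated (18 bytes): E1 A5 A5 F0 B0 92 94 F0 92 8A 9D E2 97 99 F0 90 90 93.

E1 A5 A5 F0 B0 92 94 F0 92 8A 9D E2 97 99 F0 90 90 93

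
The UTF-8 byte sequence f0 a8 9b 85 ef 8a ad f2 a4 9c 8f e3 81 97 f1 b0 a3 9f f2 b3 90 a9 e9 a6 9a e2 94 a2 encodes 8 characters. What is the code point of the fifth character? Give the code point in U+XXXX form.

Offset 0: leading byte 0xF0 = 11110000 → 4-byte char #1 = F0 A8 9B 85.
Offset 4: leading byte 0xEF = 11101111 → 3-byte char #2 = EF 8A AD.
Offset 7: leading byte 0xF2 = 11110010 → 4-byte char #3 = F2 A4 9C 8F.
Offset 11: leading byte 0xE3 = 11100011 → 3-byte char #4 = E3 81 97.
Offset 14: leading byte 0xF1 = 11110001 → 4-byte char #5 = F1 B0 A3 9F.
Leading byte 0xF1 = 11110001 matches 11110xxx → 4-byte sequence.
Byte 1: 0xF1 = 11110001, payload 001 (3 bits).
Byte 2: 0xB0 = 10110000 (10xxxxxx ✓), payload 110000.
Byte 3: 0xA3 = 10100011 (10xxxxxx ✓), payload 100011.
Byte 4: 0x9F = 10011111 (10xxxxxx ✓), payload 011111.
Concatenate: 001110000100011011111 = 0x708DF (21 bits → U+708DF).

U+708DF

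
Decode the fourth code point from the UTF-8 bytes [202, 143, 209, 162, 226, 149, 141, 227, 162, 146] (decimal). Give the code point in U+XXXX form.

Offset 0: leading byte 0xCA = 11001010 → 2-byte char #1 = CA 8F.
Offset 2: leading byte 0xD1 = 11010001 → 2-byte char #2 = D1 A2.
Offset 4: leading byte 0xE2 = 11100010 → 3-byte char #3 = E2 95 8D.
Offset 7: leading byte 0xE3 = 11100011 → 3-byte char #4 = E3 A2 92.
Leading byte 0xE3 = 11100011 matches 1110xxxx → 3-byte sequence.
Byte 1: 0xE3 = 11100011, payload 0011 (4 bits).
Byte 2: 0xA2 = 10100010 (10xxxxxx ✓), payload 100010.
Byte 3: 0x92 = 10010010 (10xxxxxx ✓), payload 010010.
Concatenate: 0011100010010010 = 0x3892 (16 bits → U+3892).

U+3892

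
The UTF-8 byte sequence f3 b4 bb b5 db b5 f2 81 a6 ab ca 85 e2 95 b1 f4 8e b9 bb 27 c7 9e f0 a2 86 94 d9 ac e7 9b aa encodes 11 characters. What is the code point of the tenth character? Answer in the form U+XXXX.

U+066C

Offset 0: leading byte 0xF3 = 11110011 → 4-byte char #1 = F3 B4 BB B5.
Offset 4: leading byte 0xDB = 11011011 → 2-byte char #2 = DB B5.
Offset 6: leading byte 0xF2 = 11110010 → 4-byte char #3 = F2 81 A6 AB.
Offset 10: leading byte 0xCA = 11001010 → 2-byte char #4 = CA 85.
Offset 12: leading byte 0xE2 = 11100010 → 3-byte char #5 = E2 95 B1.
Offset 15: leading byte 0xF4 = 11110100 → 4-byte char #6 = F4 8E B9 BB.
Offset 19: leading byte 0x27 = 00100111 → 1-byte char #7 = 27.
Offset 20: leading byte 0xC7 = 11000111 → 2-byte char #8 = C7 9E.
Offset 22: leading byte 0xF0 = 11110000 → 4-byte char #9 = F0 A2 86 94.
Offset 26: leading byte 0xD9 = 11011001 → 2-byte char #10 = D9 AC.
Leading byte 0xD9 = 11011001 matches 110xxxxx → 2-byte sequence.
Byte 1: 0xD9 = 11011001, payload 11001 (5 bits).
Byte 2: 0xAC = 10101100 (10xxxxxx ✓), payload 101100.
Concatenate: 11001101100 = 0x66C (11 bits → U+066C).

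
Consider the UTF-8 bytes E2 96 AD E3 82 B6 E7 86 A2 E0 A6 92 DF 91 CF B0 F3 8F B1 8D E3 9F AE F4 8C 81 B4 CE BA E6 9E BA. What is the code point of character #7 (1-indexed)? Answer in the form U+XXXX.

Offset 0: leading byte 0xE2 = 11100010 → 3-byte char #1 = E2 96 AD.
Offset 3: leading byte 0xE3 = 11100011 → 3-byte char #2 = E3 82 B6.
Offset 6: leading byte 0xE7 = 11100111 → 3-byte char #3 = E7 86 A2.
Offset 9: leading byte 0xE0 = 11100000 → 3-byte char #4 = E0 A6 92.
Offset 12: leading byte 0xDF = 11011111 → 2-byte char #5 = DF 91.
Offset 14: leading byte 0xCF = 11001111 → 2-byte char #6 = CF B0.
Offset 16: leading byte 0xF3 = 11110011 → 4-byte char #7 = F3 8F B1 8D.
Leading byte 0xF3 = 11110011 matches 11110xxx → 4-byte sequence.
Byte 1: 0xF3 = 11110011, payload 011 (3 bits).
Byte 2: 0x8F = 10001111 (10xxxxxx ✓), payload 001111.
Byte 3: 0xB1 = 10110001 (10xxxxxx ✓), payload 110001.
Byte 4: 0x8D = 10001101 (10xxxxxx ✓), payload 001101.
Concatenate: 011001111110001001101 = 0xCFC4D (21 bits → U+CFC4D).

U+CFC4D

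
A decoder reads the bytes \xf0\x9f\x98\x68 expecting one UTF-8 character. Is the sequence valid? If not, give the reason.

invalid (non-continuation byte where continuation expected)

Leading byte 0xF0 = 11110000 → 4-byte form.
Byte 4 is 0x68 = 01101000, which is not 10xxxxxx — expected a continuation byte.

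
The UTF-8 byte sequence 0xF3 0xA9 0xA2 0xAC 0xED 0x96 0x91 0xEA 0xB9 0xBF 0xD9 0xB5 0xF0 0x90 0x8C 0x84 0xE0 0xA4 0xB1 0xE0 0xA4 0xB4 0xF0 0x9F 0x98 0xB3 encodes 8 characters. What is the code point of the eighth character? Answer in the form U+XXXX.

Offset 0: leading byte 0xF3 = 11110011 → 4-byte char #1 = F3 A9 A2 AC.
Offset 4: leading byte 0xED = 11101101 → 3-byte char #2 = ED 96 91.
Offset 7: leading byte 0xEA = 11101010 → 3-byte char #3 = EA B9 BF.
Offset 10: leading byte 0xD9 = 11011001 → 2-byte char #4 = D9 B5.
Offset 12: leading byte 0xF0 = 11110000 → 4-byte char #5 = F0 90 8C 84.
Offset 16: leading byte 0xE0 = 11100000 → 3-byte char #6 = E0 A4 B1.
Offset 19: leading byte 0xE0 = 11100000 → 3-byte char #7 = E0 A4 B4.
Offset 22: leading byte 0xF0 = 11110000 → 4-byte char #8 = F0 9F 98 B3.
Leading byte 0xF0 = 11110000 matches 11110xxx → 4-byte sequence.
Byte 1: 0xF0 = 11110000, payload 000 (3 bits).
Byte 2: 0x9F = 10011111 (10xxxxxx ✓), payload 011111.
Byte 3: 0x98 = 10011000 (10xxxxxx ✓), payload 011000.
Byte 4: 0xB3 = 10110011 (10xxxxxx ✓), payload 110011.
Concatenate: 000011111011000110011 = 0x1F633 (21 bits → U+1F633).

U+1F633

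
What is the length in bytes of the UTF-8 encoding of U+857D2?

U+857D2 = 0x857D2. UTF-8 uses 1 byte below 0x80, 2 below 0x800, 3 below 0x10000, 4 up to 0x10FFFF. 0x857D2 is in U+10000–U+10FFFF → 4 bytes.

4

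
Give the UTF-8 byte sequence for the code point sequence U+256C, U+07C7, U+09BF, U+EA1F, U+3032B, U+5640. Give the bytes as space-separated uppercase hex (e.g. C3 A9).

E2 95 AC DF 87 E0 A6 BF EE A8 9F F0 B0 8C AB E5 99 80

U+256C: 3-byte form → E2 95 AC.
U+07C7: 2-byte form → DF 87.
U+09BF: 3-byte form → E0 A6 BF.
U+EA1F: 3-byte form → EE A8 9F.
U+3032B: 4-byte form → F0 B0 8C AB.
U+5640: 3-byte form → E5 99 80.
Concatenated (18 bytes): E2 95 AC DF 87 E0 A6 BF EE A8 9F F0 B0 8C AB E5 99 80.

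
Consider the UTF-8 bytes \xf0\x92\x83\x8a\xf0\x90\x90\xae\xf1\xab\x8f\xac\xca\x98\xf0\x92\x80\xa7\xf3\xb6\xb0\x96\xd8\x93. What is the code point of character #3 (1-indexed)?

Offset 0: leading byte 0xF0 = 11110000 → 4-byte char #1 = F0 92 83 8A.
Offset 4: leading byte 0xF0 = 11110000 → 4-byte char #2 = F0 90 90 AE.
Offset 8: leading byte 0xF1 = 11110001 → 4-byte char #3 = F1 AB 8F AC.
Leading byte 0xF1 = 11110001 matches 11110xxx → 4-byte sequence.
Byte 1: 0xF1 = 11110001, payload 001 (3 bits).
Byte 2: 0xAB = 10101011 (10xxxxxx ✓), payload 101011.
Byte 3: 0x8F = 10001111 (10xxxxxx ✓), payload 001111.
Byte 4: 0xAC = 10101100 (10xxxxxx ✓), payload 101100.
Concatenate: 001101011001111101100 = 0x6B3EC (21 bits → U+6B3EC).

U+6B3EC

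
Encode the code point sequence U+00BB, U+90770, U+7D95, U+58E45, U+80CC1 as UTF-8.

C2 BB F2 90 9D B0 E7 B6 95 F1 98 B9 85 F2 80 B3 81

U+00BB: 2-byte form → C2 BB.
U+90770: 4-byte form → F2 90 9D B0.
U+7D95: 3-byte form → E7 B6 95.
U+58E45: 4-byte form → F1 98 B9 85.
U+80CC1: 4-byte form → F2 80 B3 81.
Concatenated (17 bytes): C2 BB F2 90 9D B0 E7 B6 95 F1 98 B9 85 F2 80 B3 81.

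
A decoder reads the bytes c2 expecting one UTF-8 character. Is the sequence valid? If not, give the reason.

Leading byte 0xC2 = 11000010 → 2-byte form, but only 1 byte is present.

invalid (sequence truncated)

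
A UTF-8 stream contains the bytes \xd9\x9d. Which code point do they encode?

U+065D

Leading byte 0xD9 = 11011001 matches 110xxxxx → 2-byte sequence.
Byte 1: 0xD9 = 11011001, payload 11001 (5 bits).
Byte 2: 0x9D = 10011101 (10xxxxxx ✓), payload 011101.
Concatenate: 11001011101 = 0x65D (11 bits → U+065D).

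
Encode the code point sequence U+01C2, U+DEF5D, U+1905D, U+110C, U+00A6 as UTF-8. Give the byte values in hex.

U+01C2: 2-byte form → C7 82.
U+DEF5D: 4-byte form → F3 9E BD 9D.
U+1905D: 4-byte form → F0 99 81 9D.
U+110C: 3-byte form → E1 84 8C.
U+00A6: 2-byte form → C2 A6.
Concatenated (15 bytes): C7 82 F3 9E BD 9D F0 99 81 9D E1 84 8C C2 A6.

C7 82 F3 9E BD 9D F0 99 81 9D E1 84 8C C2 A6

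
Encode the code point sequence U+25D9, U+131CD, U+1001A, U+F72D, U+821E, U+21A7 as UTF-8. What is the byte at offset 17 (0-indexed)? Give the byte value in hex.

U+25D9 → 3-byte form E2 97 99 at offsets 0–2.
U+131CD → 4-byte form F0 93 87 8D at offsets 3–6.
U+1001A → 4-byte form F0 90 80 9A at offsets 7–10.
U+F72D → 3-byte form EF 9C AD at offsets 11–13.
U+821E → 3-byte form E8 88 9E at offsets 14–16.
U+21A7 → 3-byte form E2 86 A7 at offsets 17–19.
Offset 17 falls in char 6's range; it's byte 1 of E2 86 A7 = 0xE2.

0xE2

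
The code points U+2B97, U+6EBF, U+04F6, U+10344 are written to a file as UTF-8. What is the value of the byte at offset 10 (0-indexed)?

U+2B97 → 3-byte form E2 AE 97 at offsets 0–2.
U+6EBF → 3-byte form E6 BA BF at offsets 3–5.
U+04F6 → 2-byte form D3 B6 at offsets 6–7.
U+10344 → 4-byte form F0 90 8D 84 at offsets 8–11.
Offset 10 falls in char 4's range; it's byte 3 of F0 90 8D 84 = 0x8D.

0x8D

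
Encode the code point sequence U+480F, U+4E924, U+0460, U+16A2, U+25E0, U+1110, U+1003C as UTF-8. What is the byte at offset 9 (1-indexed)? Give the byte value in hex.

1-indexed offset 9 is 0-indexed offset 8.
U+480F → 3-byte form E4 A0 8F at offsets 0–2.
U+4E924 → 4-byte form F1 8E A4 A4 at offsets 3–6.
U+0460 → 2-byte form D1 A0 at offsets 7–8.
Offset 8 falls in char 3's range; it's byte 2 of D1 A0 = 0xA0.

0xA0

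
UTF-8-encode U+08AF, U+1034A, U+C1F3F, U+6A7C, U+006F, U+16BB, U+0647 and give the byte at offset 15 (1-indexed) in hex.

1-indexed offset 15 is 0-indexed offset 14.
U+08AF → 3-byte form E0 A2 AF at offsets 0–2.
U+1034A → 4-byte form F0 90 8D 8A at offsets 3–6.
U+C1F3F → 4-byte form F3 81 BC BF at offsets 7–10.
U+6A7C → 3-byte form E6 A9 BC at offsets 11–13.
U+006F → 1-byte form 6F at offsets 14–14.
Offset 14 falls in char 5's range; it's byte 1 of 6F = 0x6F.

0x6F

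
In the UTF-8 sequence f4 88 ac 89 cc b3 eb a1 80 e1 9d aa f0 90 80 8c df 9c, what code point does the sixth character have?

U+07DC

Offset 0: leading byte 0xF4 = 11110100 → 4-byte char #1 = F4 88 AC 89.
Offset 4: leading byte 0xCC = 11001100 → 2-byte char #2 = CC B3.
Offset 6: leading byte 0xEB = 11101011 → 3-byte char #3 = EB A1 80.
Offset 9: leading byte 0xE1 = 11100001 → 3-byte char #4 = E1 9D AA.
Offset 12: leading byte 0xF0 = 11110000 → 4-byte char #5 = F0 90 80 8C.
Offset 16: leading byte 0xDF = 11011111 → 2-byte char #6 = DF 9C.
Leading byte 0xDF = 11011111 matches 110xxxxx → 2-byte sequence.
Byte 1: 0xDF = 11011111, payload 11111 (5 bits).
Byte 2: 0x9C = 10011100 (10xxxxxx ✓), payload 011100.
Concatenate: 11111011100 = 0x7DC (11 bits → U+07DC).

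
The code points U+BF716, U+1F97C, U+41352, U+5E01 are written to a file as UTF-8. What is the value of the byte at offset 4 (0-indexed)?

U+BF716 → 4-byte form F2 BF 9C 96 at offsets 0–3.
U+1F97C → 4-byte form F0 9F A5 BC at offsets 4–7.
Offset 4 falls in char 2's range; it's byte 1 of F0 9F A5 BC = 0xF0.

0xF0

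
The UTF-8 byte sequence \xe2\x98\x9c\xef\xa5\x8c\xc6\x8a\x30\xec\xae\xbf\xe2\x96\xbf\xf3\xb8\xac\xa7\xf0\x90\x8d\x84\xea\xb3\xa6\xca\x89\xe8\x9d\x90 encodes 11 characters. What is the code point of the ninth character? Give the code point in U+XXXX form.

Offset 0: leading byte 0xE2 = 11100010 → 3-byte char #1 = E2 98 9C.
Offset 3: leading byte 0xEF = 11101111 → 3-byte char #2 = EF A5 8C.
Offset 6: leading byte 0xC6 = 11000110 → 2-byte char #3 = C6 8A.
Offset 8: leading byte 0x30 = 00110000 → 1-byte char #4 = 30.
Offset 9: leading byte 0xEC = 11101100 → 3-byte char #5 = EC AE BF.
Offset 12: leading byte 0xE2 = 11100010 → 3-byte char #6 = E2 96 BF.
Offset 15: leading byte 0xF3 = 11110011 → 4-byte char #7 = F3 B8 AC A7.
Offset 19: leading byte 0xF0 = 11110000 → 4-byte char #8 = F0 90 8D 84.
Offset 23: leading byte 0xEA = 11101010 → 3-byte char #9 = EA B3 A6.
Leading byte 0xEA = 11101010 matches 1110xxxx → 3-byte sequence.
Byte 1: 0xEA = 11101010, payload 1010 (4 bits).
Byte 2: 0xB3 = 10110011 (10xxxxxx ✓), payload 110011.
Byte 3: 0xA6 = 10100110 (10xxxxxx ✓), payload 100110.
Concatenate: 1010110011100110 = 0xACE6 (16 bits → U+ACE6).

U+ACE6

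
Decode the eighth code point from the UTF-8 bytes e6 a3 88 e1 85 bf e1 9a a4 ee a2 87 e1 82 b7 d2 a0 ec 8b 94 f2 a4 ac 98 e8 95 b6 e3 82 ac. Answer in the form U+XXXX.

Offset 0: leading byte 0xE6 = 11100110 → 3-byte char #1 = E6 A3 88.
Offset 3: leading byte 0xE1 = 11100001 → 3-byte char #2 = E1 85 BF.
Offset 6: leading byte 0xE1 = 11100001 → 3-byte char #3 = E1 9A A4.
Offset 9: leading byte 0xEE = 11101110 → 3-byte char #4 = EE A2 87.
Offset 12: leading byte 0xE1 = 11100001 → 3-byte char #5 = E1 82 B7.
Offset 15: leading byte 0xD2 = 11010010 → 2-byte char #6 = D2 A0.
Offset 17: leading byte 0xEC = 11101100 → 3-byte char #7 = EC 8B 94.
Offset 20: leading byte 0xF2 = 11110010 → 4-byte char #8 = F2 A4 AC 98.
Leading byte 0xF2 = 11110010 matches 11110xxx → 4-byte sequence.
Byte 1: 0xF2 = 11110010, payload 010 (3 bits).
Byte 2: 0xA4 = 10100100 (10xxxxxx ✓), payload 100100.
Byte 3: 0xAC = 10101100 (10xxxxxx ✓), payload 101100.
Byte 4: 0x98 = 10011000 (10xxxxxx ✓), payload 011000.
Concatenate: 010100100101100011000 = 0xA4B18 (21 bits → U+A4B18).

U+A4B18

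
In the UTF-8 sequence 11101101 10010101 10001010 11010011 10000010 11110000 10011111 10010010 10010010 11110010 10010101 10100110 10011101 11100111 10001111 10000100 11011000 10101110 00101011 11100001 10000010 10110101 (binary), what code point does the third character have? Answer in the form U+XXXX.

Offset 0: leading byte 0xED = 11101101 → 3-byte char #1 = ED 95 8A.
Offset 3: leading byte 0xD3 = 11010011 → 2-byte char #2 = D3 82.
Offset 5: leading byte 0xF0 = 11110000 → 4-byte char #3 = F0 9F 92 92.
Leading byte 0xF0 = 11110000 matches 11110xxx → 4-byte sequence.
Byte 1: 0xF0 = 11110000, payload 000 (3 bits).
Byte 2: 0x9F = 10011111 (10xxxxxx ✓), payload 011111.
Byte 3: 0x92 = 10010010 (10xxxxxx ✓), payload 010010.
Byte 4: 0x92 = 10010010 (10xxxxxx ✓), payload 010010.
Concatenate: 000011111010010010010 = 0x1F492 (21 bits → U+1F492).

U+1F492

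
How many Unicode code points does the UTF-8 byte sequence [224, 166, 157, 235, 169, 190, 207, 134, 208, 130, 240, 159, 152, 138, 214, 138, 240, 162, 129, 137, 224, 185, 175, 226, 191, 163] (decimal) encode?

Byte at offset 0: 0xE0 = 11100000 → 3-byte char (#1). Advance 3.
Byte at offset 3: 0xEB = 11101011 → 3-byte char (#2). Advance 3.
Byte at offset 6: 0xCF = 11001111 → 2-byte char (#3). Advance 2.
Byte at offset 8: 0xD0 = 11010000 → 2-byte char (#4). Advance 2.
Byte at offset 10: 0xF0 = 11110000 → 4-byte char (#5). Advance 4.
Byte at offset 14: 0xD6 = 11010110 → 2-byte char (#6). Advance 2.
Byte at offset 16: 0xF0 = 11110000 → 4-byte char (#7). Advance 4.
Byte at offset 20: 0xE0 = 11100000 → 3-byte char (#8). Advance 3.
Byte at offset 23: 0xE2 = 11100010 → 3-byte char (#9). Advance 3.
Reached end at offset 26 after 9 code points.

9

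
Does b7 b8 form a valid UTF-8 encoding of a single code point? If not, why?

invalid (continuation byte with no leading byte)

Byte 0xB7 = 10110111 has the form 10xxxxxx — a continuation byte — but there is no preceding leading byte.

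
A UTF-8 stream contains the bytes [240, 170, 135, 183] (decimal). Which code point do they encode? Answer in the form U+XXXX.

U+2A1F7

Leading byte 0xF0 = 11110000 matches 11110xxx → 4-byte sequence.
Byte 1: 0xF0 = 11110000, payload 000 (3 bits).
Byte 2: 0xAA = 10101010 (10xxxxxx ✓), payload 101010.
Byte 3: 0x87 = 10000111 (10xxxxxx ✓), payload 000111.
Byte 4: 0xB7 = 10110111 (10xxxxxx ✓), payload 110111.
Concatenate: 000101010000111110111 = 0x2A1F7 (21 bits → U+2A1F7).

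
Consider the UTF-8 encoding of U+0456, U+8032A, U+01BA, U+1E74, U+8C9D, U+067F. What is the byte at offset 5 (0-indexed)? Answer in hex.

0xAA

U+0456 → 2-byte form D1 96 at offsets 0–1.
U+8032A → 4-byte form F2 80 8C AA at offsets 2–5.
Offset 5 falls in char 2's range; it's byte 4 of F2 80 8C AA = 0xAA.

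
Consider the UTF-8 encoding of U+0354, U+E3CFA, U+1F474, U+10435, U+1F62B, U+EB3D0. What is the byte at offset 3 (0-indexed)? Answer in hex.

U+0354 → 2-byte form CD 94 at offsets 0–1.
U+E3CFA → 4-byte form F3 A3 B3 BA at offsets 2–5.
Offset 3 falls in char 2's range; it's byte 2 of F3 A3 B3 BA = 0xA3.

0xA3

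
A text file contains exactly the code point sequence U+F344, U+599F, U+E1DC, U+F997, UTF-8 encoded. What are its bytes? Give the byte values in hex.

EF 8D 84 E5 A6 9F EE 87 9C EF A6 97

U+F344: 3-byte form → EF 8D 84.
U+599F: 3-byte form → E5 A6 9F.
U+E1DC: 3-byte form → EE 87 9C.
U+F997: 3-byte form → EF A6 97.
Concatenated (12 bytes): EF 8D 84 E5 A6 9F EE 87 9C EF A6 97.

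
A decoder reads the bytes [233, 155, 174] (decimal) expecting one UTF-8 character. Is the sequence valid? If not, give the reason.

Leading byte 0xE9 = 11101001 → 3-byte form.
Continuation bytes 0x9B=10011011, 0xAE=10101110 all match 10xxxxxx.
Decoded value 0x96EE is ≥ 0x800 (shortest form) and not a surrogate.

valid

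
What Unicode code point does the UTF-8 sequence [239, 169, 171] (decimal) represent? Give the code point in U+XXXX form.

Leading byte 0xEF = 11101111 matches 1110xxxx → 3-byte sequence.
Byte 1: 0xEF = 11101111, payload 1111 (4 bits).
Byte 2: 0xA9 = 10101001 (10xxxxxx ✓), payload 101001.
Byte 3: 0xAB = 10101011 (10xxxxxx ✓), payload 101011.
Concatenate: 1111101001101011 = 0xFA6B (16 bits → U+FA6B).

U+FA6B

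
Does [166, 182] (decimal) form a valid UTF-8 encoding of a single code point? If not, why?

invalid (continuation byte with no leading byte)

Byte 0xA6 = 10100110 has the form 10xxxxxx — a continuation byte — but there is no preceding leading byte.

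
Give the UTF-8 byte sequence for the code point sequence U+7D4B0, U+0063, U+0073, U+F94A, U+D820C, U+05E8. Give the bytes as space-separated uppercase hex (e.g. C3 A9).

F1 BD 92 B0 63 73 EF A5 8A F3 98 88 8C D7 A8

U+7D4B0: 4-byte form → F1 BD 92 B0.
U+0063: 1-byte form → 63.
U+0073: 1-byte form → 73.
U+F94A: 3-byte form → EF A5 8A.
U+D820C: 4-byte form → F3 98 88 8C.
U+05E8: 2-byte form → D7 A8.
Concatenated (15 bytes): F1 BD 92 B0 63 73 EF A5 8A F3 98 88 8C D7 A8.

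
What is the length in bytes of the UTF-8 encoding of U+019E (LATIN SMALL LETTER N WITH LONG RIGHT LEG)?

2

U+019E = 0x19E. UTF-8 uses 1 byte below 0x80, 2 below 0x800, 3 below 0x10000, 4 up to 0x10FFFF. 0x19E is in U+0080–U+07FF → 2 bytes.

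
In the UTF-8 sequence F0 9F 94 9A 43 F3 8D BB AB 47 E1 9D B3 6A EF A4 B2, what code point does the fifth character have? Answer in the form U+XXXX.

Offset 0: leading byte 0xF0 = 11110000 → 4-byte char #1 = F0 9F 94 9A.
Offset 4: leading byte 0x43 = 01000011 → 1-byte char #2 = 43.
Offset 5: leading byte 0xF3 = 11110011 → 4-byte char #3 = F3 8D BB AB.
Offset 9: leading byte 0x47 = 01000111 → 1-byte char #4 = 47.
Offset 10: leading byte 0xE1 = 11100001 → 3-byte char #5 = E1 9D B3.
Leading byte 0xE1 = 11100001 matches 1110xxxx → 3-byte sequence.
Byte 1: 0xE1 = 11100001, payload 0001 (4 bits).
Byte 2: 0x9D = 10011101 (10xxxxxx ✓), payload 011101.
Byte 3: 0xB3 = 10110011 (10xxxxxx ✓), payload 110011.
Concatenate: 0001011101110011 = 0x1773 (16 bits → U+1773).

U+1773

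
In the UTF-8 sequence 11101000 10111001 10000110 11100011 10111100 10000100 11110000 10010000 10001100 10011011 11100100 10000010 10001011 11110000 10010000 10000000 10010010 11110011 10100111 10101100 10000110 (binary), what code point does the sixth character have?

U+E7B06

Offset 0: leading byte 0xE8 = 11101000 → 3-byte char #1 = E8 B9 86.
Offset 3: leading byte 0xE3 = 11100011 → 3-byte char #2 = E3 BC 84.
Offset 6: leading byte 0xF0 = 11110000 → 4-byte char #3 = F0 90 8C 9B.
Offset 10: leading byte 0xE4 = 11100100 → 3-byte char #4 = E4 82 8B.
Offset 13: leading byte 0xF0 = 11110000 → 4-byte char #5 = F0 90 80 92.
Offset 17: leading byte 0xF3 = 11110011 → 4-byte char #6 = F3 A7 AC 86.
Leading byte 0xF3 = 11110011 matches 11110xxx → 4-byte sequence.
Byte 1: 0xF3 = 11110011, payload 011 (3 bits).
Byte 2: 0xA7 = 10100111 (10xxxxxx ✓), payload 100111.
Byte 3: 0xAC = 10101100 (10xxxxxx ✓), payload 101100.
Byte 4: 0x86 = 10000110 (10xxxxxx ✓), payload 000110.
Concatenate: 011100111101100000110 = 0xE7B06 (21 bits → U+E7B06).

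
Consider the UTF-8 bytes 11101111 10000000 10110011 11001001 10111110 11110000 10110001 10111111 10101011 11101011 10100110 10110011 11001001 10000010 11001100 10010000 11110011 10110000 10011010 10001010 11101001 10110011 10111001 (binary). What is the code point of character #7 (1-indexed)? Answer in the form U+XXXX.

Offset 0: leading byte 0xEF = 11101111 → 3-byte char #1 = EF 80 B3.
Offset 3: leading byte 0xC9 = 11001001 → 2-byte char #2 = C9 BE.
Offset 5: leading byte 0xF0 = 11110000 → 4-byte char #3 = F0 B1 BF AB.
Offset 9: leading byte 0xEB = 11101011 → 3-byte char #4 = EB A6 B3.
Offset 12: leading byte 0xC9 = 11001001 → 2-byte char #5 = C9 82.
Offset 14: leading byte 0xCC = 11001100 → 2-byte char #6 = CC 90.
Offset 16: leading byte 0xF3 = 11110011 → 4-byte char #7 = F3 B0 9A 8A.
Leading byte 0xF3 = 11110011 matches 11110xxx → 4-byte sequence.
Byte 1: 0xF3 = 11110011, payload 011 (3 bits).
Byte 2: 0xB0 = 10110000 (10xxxxxx ✓), payload 110000.
Byte 3: 0x9A = 10011010 (10xxxxxx ✓), payload 011010.
Byte 4: 0x8A = 10001010 (10xxxxxx ✓), payload 001010.
Concatenate: 011110000011010001010 = 0xF068A (21 bits → U+F068A).

U+F068A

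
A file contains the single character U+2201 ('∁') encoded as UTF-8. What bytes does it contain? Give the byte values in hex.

E2 88 81

U+2201 = 0x2201 = 8705 decimal. In range U+0800–U+FFFF → 3-byte form: 1110xxxx 10xxxxxx 10xxxxxx.
Binary (16 bits): 0010001000000001.
Split 4+6+6: 0010 | 001000 | 000001.
Byte 1: 11100010 = 0xE2.
Byte 2: 10001000 = 0x88.
Byte 3: 10000001 = 0x81.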